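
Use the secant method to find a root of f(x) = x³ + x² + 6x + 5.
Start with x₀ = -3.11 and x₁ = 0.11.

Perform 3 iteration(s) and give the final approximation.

f(x) = x³ + x² + 6x + 5
x₀ = -3.11, x₁ = 0.11

Secant formula: x_{n+1} = x_n - f(x_n)(x_n - x_{n-1})/(f(x_n) - f(x_{n-1}))

Iteration 1:
  f(-3.110000) = -34.068131
  f(0.110000) = 5.673431
  x_2 = 0.110000 - 5.673431×(0.110000 - (-3.110000))/(5.673431 - (-34.068131))
       = -0.349681
Iteration 2:
  f(0.110000) = 5.673431
  f(-0.349681) = 2.981432
  x_3 = -0.349681 - 2.981432×(-0.349681 - 0.110000)/(2.981432 - 5.673431)
       = -0.858785
Iteration 3:
  f(-0.349681) = 2.981432
  f(-0.858785) = -0.048565
  x_4 = -0.858785 - (-0.048565)×(-0.858785 - (-0.349681))/(-0.048565 - 2.981432)
       = -0.850625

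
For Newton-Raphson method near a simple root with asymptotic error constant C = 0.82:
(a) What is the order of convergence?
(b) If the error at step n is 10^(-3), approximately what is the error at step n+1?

(a) Newton-Raphson has quadratic (order 2) convergence near simple roots.
    This means |e_{n+1}| ≈ C|e_n|².

(b) With |e_n| = 10^(-3) and C = 0.82:
    |e_{n+1}| ≈ 0.82 × (10^(-3))² = 0.82 × 10^(-6)

(a) 2 (quadratic); (b) |e_{n+1}| ≈ 8.200e-07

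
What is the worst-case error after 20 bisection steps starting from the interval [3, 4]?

Bisection error bound: |error| ≤ (b-a)/2^n
|error| ≤ (4 - 3)/2^20 = 1/2^20
|error| ≤ 0.0000009537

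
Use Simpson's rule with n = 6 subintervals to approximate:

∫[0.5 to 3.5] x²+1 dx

f(x) = x²+1
a = 0.5, b = 3.5, n = 6
h = (b - a)/n = 0.500000

Simpson's rule: (h/3)[f(x₀) + 4f(x₁) + 2f(x₂) + ... + f(xₙ)]

x_0 = 0.5000, f(x_0) = 1.250000, coefficient = 1
x_1 = 1.0000, f(x_1) = 2.000000, coefficient = 4
x_2 = 1.5000, f(x_2) = 3.250000, coefficient = 2
x_3 = 2.0000, f(x_3) = 5.000000, coefficient = 4
x_4 = 2.5000, f(x_4) = 7.250000, coefficient = 2
x_5 = 3.0000, f(x_5) = 10.000000, coefficient = 4
x_6 = 3.5000, f(x_6) = 13.250000, coefficient = 1

I ≈ (0.500000/3) × 103.500000 = 17.250000
Exact value: 17.250000
Error: 0.000000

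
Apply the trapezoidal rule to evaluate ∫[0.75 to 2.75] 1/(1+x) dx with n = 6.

f(x) = 1/(1+x)
a = 0.75, b = 2.75, n = 6
h = (b - a)/n = 0.333333

Trapezoidal rule: (h/2)[f(x₀) + 2f(x₁) + 2f(x₂) + ... + f(xₙ)]

x_0 = 0.7500, f(x_0) = 0.571429, coefficient = 1
x_1 = 1.0833, f(x_1) = 0.480000, coefficient = 2
x_2 = 1.4167, f(x_2) = 0.413793, coefficient = 2
x_3 = 1.7500, f(x_3) = 0.363636, coefficient = 2
x_4 = 2.0833, f(x_4) = 0.324324, coefficient = 2
x_5 = 2.4167, f(x_5) = 0.292683, coefficient = 2
x_6 = 2.7500, f(x_6) = 0.266667, coefficient = 1

I ≈ (0.333333/2) × 4.586969 = 0.764495
Exact value: 0.762140
Error: 0.002355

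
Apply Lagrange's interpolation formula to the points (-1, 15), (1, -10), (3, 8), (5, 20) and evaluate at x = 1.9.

Lagrange interpolation formula:
P(x) = Σ yᵢ × Lᵢ(x)
where Lᵢ(x) = Π_{j≠i} (x - xⱼ)/(xᵢ - xⱼ)

L_0(1.9) = (1.9 - 1)/(-1 - 1) × (1.9 - 3)/(-1 - 3) × (1.9 - 5)/(-1 - 5) = -0.063938
L_1(1.9) = (1.9 - (-1))/(1 - (-1)) × (1.9 - 3)/(1 - 3) × (1.9 - 5)/(1 - 5) = 0.618062
L_2(1.9) = (1.9 - (-1))/(3 - (-1)) × (1.9 - 1)/(3 - 1) × (1.9 - 5)/(3 - 5) = 0.505687
L_3(1.9) = (1.9 - (-1))/(5 - (-1)) × (1.9 - 1)/(5 - 1) × (1.9 - 3)/(5 - 3) = -0.059812

P(1.9) = 15×L_0(1.9) + (-10)×L_1(1.9) + 8×L_2(1.9) + 20×L_3(1.9)
P(1.9) = -4.290437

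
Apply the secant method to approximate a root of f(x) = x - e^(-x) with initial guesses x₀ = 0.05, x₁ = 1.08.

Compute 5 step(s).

f(x) = x - e^(-x)
x₀ = 0.05, x₁ = 1.08

Secant formula: x_{n+1} = x_n - f(x_n)(x_n - x_{n-1})/(f(x_n) - f(x_{n-1}))

Iteration 1:
  f(0.050000) = -0.901229
  f(1.080000) = 0.740404
  x_2 = 1.080000 - 0.740404×(1.080000 - 0.050000)/(0.740404 - (-0.901229))
       = 0.615453
Iteration 2:
  f(1.080000) = 0.740404
  f(0.615453) = 0.075056
  x_3 = 0.615453 - 0.075056×(0.615453 - 1.080000)/(0.075056 - 0.740404)
       = 0.563048
Iteration 3:
  f(0.615453) = 0.075056
  f(0.563048) = -0.006423
  x_4 = 0.563048 - (-0.006423)×(0.563048 - 0.615453)/(-0.006423 - 0.075056)
       = 0.567179
Iteration 4:
  f(0.563048) = -0.006423
  f(0.567179) = 0.000056
  x_5 = 0.567179 - 0.000056×(0.567179 - 0.563048)/(0.000056 - (-0.006423))
       = 0.567143
Iteration 5:
  f(0.567179) = 0.000056
  f(0.567143) = 0.000000
  x_6 = 0.567143 - 0.000000×(0.567143 - 0.567179)/(0.000000 - 0.000056)
       = 0.567143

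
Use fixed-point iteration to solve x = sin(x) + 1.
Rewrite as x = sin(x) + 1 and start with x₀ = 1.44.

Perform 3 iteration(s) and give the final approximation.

Equation: x = sin(x) + 1
Fixed-point form: x = sin(x) + 1
x₀ = 1.44

x_1 = g(1.440000) = 1.991458
x_2 = g(1.991458) = 1.912819
x_3 = g(1.912819) = 1.942078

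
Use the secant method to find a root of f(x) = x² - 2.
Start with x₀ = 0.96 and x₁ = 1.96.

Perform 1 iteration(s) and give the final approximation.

f(x) = x² - 2
x₀ = 0.96, x₁ = 1.96

Secant formula: x_{n+1} = x_n - f(x_n)(x_n - x_{n-1})/(f(x_n) - f(x_{n-1}))

Iteration 1:
  f(0.960000) = -1.078400
  f(1.960000) = 1.841600
  x_2 = 1.960000 - 1.841600×(1.960000 - 0.960000)/(1.841600 - (-1.078400))
       = 1.329315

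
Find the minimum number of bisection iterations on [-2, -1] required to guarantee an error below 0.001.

We need (b-a)/2^n ≤ 0.001
(-1 - (-2))/2^n ≤ 0.001
1/2^n ≤ 0.001
2^n ≥ 1000
n ≥ log₂(1000) = 9.97
n ≥ 10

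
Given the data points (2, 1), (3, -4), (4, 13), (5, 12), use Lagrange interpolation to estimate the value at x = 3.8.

Lagrange interpolation formula:
P(x) = Σ yᵢ × Lᵢ(x)
where Lᵢ(x) = Π_{j≠i} (x - xⱼ)/(xᵢ - xⱼ)

L_0(3.8) = (3.8 - 3)/(2 - 3) × (3.8 - 4)/(2 - 4) × (3.8 - 5)/(2 - 5) = -0.032000
L_1(3.8) = (3.8 - 2)/(3 - 2) × (3.8 - 4)/(3 - 4) × (3.8 - 5)/(3 - 5) = 0.216000
L_2(3.8) = (3.8 - 2)/(4 - 2) × (3.8 - 3)/(4 - 3) × (3.8 - 5)/(4 - 5) = 0.864000
L_3(3.8) = (3.8 - 2)/(5 - 2) × (3.8 - 3)/(5 - 3) × (3.8 - 4)/(5 - 4) = -0.048000

P(3.8) = 1×L_0(3.8) + (-4)×L_1(3.8) + 13×L_2(3.8) + 12×L_3(3.8)
P(3.8) = 9.760000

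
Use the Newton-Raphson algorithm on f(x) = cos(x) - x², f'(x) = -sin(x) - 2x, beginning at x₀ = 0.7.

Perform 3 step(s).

f(x) = cos(x) - x²
f'(x) = -sin(x) - 2x
x₀ = 0.7

Newton-Raphson formula: x_{n+1} = x_n - f(x_n)/f'(x_n)

Iteration 1:
  f(0.700000) = 0.274842
  f'(0.700000) = -2.044218
  x_1 = 0.700000 - 0.274842/(-2.044218) = 0.834449
Iteration 2:
  f(0.834449) = -0.024718
  f'(0.834449) = -2.409823
  x_2 = 0.834449 - (-0.024718)/(-2.409823) = 0.824191
Iteration 3:
  f(0.824191) = -0.000141
  f'(0.824191) = -2.382382
  x_3 = 0.824191 - (-0.000141)/(-2.382382) = 0.824132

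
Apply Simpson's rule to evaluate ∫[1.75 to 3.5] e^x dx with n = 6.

f(x) = e^x
a = 1.75, b = 3.5, n = 6
h = (b - a)/n = 0.291667

Simpson's rule: (h/3)[f(x₀) + 4f(x₁) + 2f(x₂) + ... + f(xₙ)]

x_0 = 1.7500, f(x_0) = 5.754603, coefficient = 1
x_1 = 2.0417, f(x_1) = 7.703438, coefficient = 4
x_2 = 2.3333, f(x_2) = 10.312259, coefficient = 2
x_3 = 2.6250, f(x_3) = 13.804574, coefficient = 4
x_4 = 2.9167, f(x_4) = 18.479586, coefficient = 2
x_5 = 3.2083, f(x_5) = 24.737822, coefficient = 4
x_6 = 3.5000, f(x_6) = 33.115452, coefficient = 1

I ≈ (0.291667/3) × 281.437079 = 27.361938
Exact value: 27.360849
Error: 0.001089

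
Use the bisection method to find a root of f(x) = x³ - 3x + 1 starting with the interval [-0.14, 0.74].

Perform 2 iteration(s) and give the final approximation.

f(x) = x³ - 3x + 1
Initial interval: [-0.14, 0.74]

Iteration 1:
  c_1 = (-0.140000 + 0.740000)/2 = 0.300000
  f(c_1) = f(0.300000) = 0.127000
  f(a) × f(c) ≥ 0, new interval: [0.300000, 0.740000]
Iteration 2:
  c_2 = (0.300000 + 0.740000)/2 = 0.520000
  f(c_2) = f(0.520000) = -0.419392
  f(a) × f(c) < 0, new interval: [0.300000, 0.520000]

After 2 iteration(s), the approximation is c_2 = 0.520000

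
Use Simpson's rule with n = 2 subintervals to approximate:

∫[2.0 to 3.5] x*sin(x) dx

f(x) = x*sin(x)
a = 2.0, b = 3.5, n = 2
h = (b - a)/n = 0.750000

Simpson's rule: (h/3)[f(x₀) + 4f(x₁) + 2f(x₂) + ... + f(xₙ)]

x_0 = 2.0000, f(x_0) = 1.818595, coefficient = 1
x_1 = 2.7500, f(x_1) = 1.049568, coefficient = 4
x_2 = 3.5000, f(x_2) = -1.227741, coefficient = 1

I ≈ (0.750000/3) × 4.789124 = 1.197281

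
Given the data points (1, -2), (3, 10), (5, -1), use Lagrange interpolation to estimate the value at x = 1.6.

Lagrange interpolation formula:
P(x) = Σ yᵢ × Lᵢ(x)
where Lᵢ(x) = Π_{j≠i} (x - xⱼ)/(xᵢ - xⱼ)

L_0(1.6) = (1.6 - 3)/(1 - 3) × (1.6 - 5)/(1 - 5) = 0.595000
L_1(1.6) = (1.6 - 1)/(3 - 1) × (1.6 - 5)/(3 - 5) = 0.510000
L_2(1.6) = (1.6 - 1)/(5 - 1) × (1.6 - 3)/(5 - 3) = -0.105000

P(1.6) = (-2)×L_0(1.6) + 10×L_1(1.6) + (-1)×L_2(1.6)
P(1.6) = 4.015000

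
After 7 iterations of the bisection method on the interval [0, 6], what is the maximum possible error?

Bisection error bound: |error| ≤ (b-a)/2^n
|error| ≤ (6 - 0)/2^7 = 6/2^7
|error| ≤ 0.0468750000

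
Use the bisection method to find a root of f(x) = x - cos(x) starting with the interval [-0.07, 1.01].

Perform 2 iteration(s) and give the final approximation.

f(x) = x - cos(x)
Initial interval: [-0.07, 1.01]

Iteration 1:
  c_1 = (-0.070000 + 1.010000)/2 = 0.470000
  f(c_1) = f(0.470000) = -0.421568
  f(a) × f(c) ≥ 0, new interval: [0.470000, 1.010000]
Iteration 2:
  c_2 = (0.470000 + 1.010000)/2 = 0.740000
  f(c_2) = f(0.740000) = 0.001531
  f(a) × f(c) < 0, new interval: [0.470000, 0.740000]

After 2 iteration(s), the approximation is c_2 = 0.740000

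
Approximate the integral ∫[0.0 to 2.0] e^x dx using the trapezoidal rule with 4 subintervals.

f(x) = e^x
a = 0.0, b = 2.0, n = 4
h = (b - a)/n = 0.500000

Trapezoidal rule: (h/2)[f(x₀) + 2f(x₁) + 2f(x₂) + ... + f(xₙ)]

x_0 = 0.0000, f(x_0) = 1.000000, coefficient = 1
x_1 = 0.5000, f(x_1) = 1.648721, coefficient = 2
x_2 = 1.0000, f(x_2) = 2.718282, coefficient = 2
x_3 = 1.5000, f(x_3) = 4.481689, coefficient = 2
x_4 = 2.0000, f(x_4) = 7.389056, coefficient = 1

I ≈ (0.500000/2) × 26.086440 = 6.521610
Exact value: 6.389056
Error: 0.132554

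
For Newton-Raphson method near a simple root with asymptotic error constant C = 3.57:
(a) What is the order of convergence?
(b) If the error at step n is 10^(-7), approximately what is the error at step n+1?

(a) Newton-Raphson has quadratic (order 2) convergence near simple roots.
    This means |e_{n+1}| ≈ C|e_n|².

(b) With |e_n| = 10^(-7) and C = 3.57:
    |e_{n+1}| ≈ 3.57 × (10^(-7))² = 3.57 × 10^(-14)

(a) 2 (quadratic); (b) |e_{n+1}| ≈ 3.570e-14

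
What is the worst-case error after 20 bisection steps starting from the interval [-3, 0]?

Bisection error bound: |error| ≤ (b-a)/2^n
|error| ≤ (0 - (-3))/2^20 = 3/2^20
|error| ≤ 0.0000028610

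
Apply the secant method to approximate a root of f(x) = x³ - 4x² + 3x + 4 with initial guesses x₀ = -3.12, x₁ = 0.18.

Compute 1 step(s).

f(x) = x³ - 4x² + 3x + 4
x₀ = -3.12, x₁ = 0.18

Secant formula: x_{n+1} = x_n - f(x_n)(x_n - x_{n-1})/(f(x_n) - f(x_{n-1}))

Iteration 1:
  f(-3.120000) = -74.668928
  f(0.180000) = 4.416232
  x_2 = 0.180000 - 4.416232×(0.180000 - (-3.120000))/(4.416232 - (-74.668928))
       = -0.004277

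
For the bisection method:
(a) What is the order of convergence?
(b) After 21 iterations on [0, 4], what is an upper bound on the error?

(a) Bisection has linear (order 1) convergence; the error is halved each step.

(b) Error bound = (b-a)/2^n = (4 - 0)/2^{21}
    = 4/2^{21}

(a) 1 (linear); (b) error ≤ 1.91e-06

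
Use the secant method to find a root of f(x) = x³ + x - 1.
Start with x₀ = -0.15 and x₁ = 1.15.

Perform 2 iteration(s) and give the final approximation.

f(x) = x³ + x - 1
x₀ = -0.15, x₁ = 1.15

Secant formula: x_{n+1} = x_n - f(x_n)(x_n - x_{n-1})/(f(x_n) - f(x_{n-1}))

Iteration 1:
  f(-0.150000) = -1.153375
  f(1.150000) = 1.670875
  x_2 = 1.150000 - 1.670875×(1.150000 - (-0.150000))/(1.670875 - (-1.153375))
       = 0.380898
Iteration 2:
  f(1.150000) = 1.670875
  f(0.380898) = -0.563841
  x_3 = 0.380898 - (-0.563841)×(0.380898 - 1.150000)/(-0.563841 - 1.670875)
       = 0.574950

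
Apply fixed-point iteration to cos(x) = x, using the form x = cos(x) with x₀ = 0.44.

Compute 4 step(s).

Equation: cos(x) = x
Fixed-point form: x = cos(x)
x₀ = 0.44

x_1 = g(0.440000) = 0.904752
x_2 = g(0.904752) = 0.617881
x_3 = g(0.617881) = 0.815108
x_4 = g(0.815108) = 0.685790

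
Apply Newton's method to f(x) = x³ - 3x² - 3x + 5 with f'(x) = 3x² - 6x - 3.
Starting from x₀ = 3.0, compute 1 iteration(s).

f(x) = x³ - 3x² - 3x + 5
f'(x) = 3x² - 6x - 3
x₀ = 3.0

Newton-Raphson formula: x_{n+1} = x_n - f(x_n)/f'(x_n)

Iteration 1:
  f(3.000000) = -4.000000
  f'(3.000000) = 6.000000
  x_1 = 3.000000 - (-4.000000)/6.000000 = 3.666667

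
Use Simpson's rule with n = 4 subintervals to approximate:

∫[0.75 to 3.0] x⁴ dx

f(x) = x⁴
a = 0.75, b = 3.0, n = 4
h = (b - a)/n = 0.562500

Simpson's rule: (h/3)[f(x₀) + 4f(x₁) + 2f(x₂) + ... + f(xₙ)]

x_0 = 0.7500, f(x_0) = 0.316406, coefficient = 1
x_1 = 1.3125, f(x_1) = 2.967545, coefficient = 4
x_2 = 1.8750, f(x_2) = 12.359619, coefficient = 2
x_3 = 2.4375, f(x_3) = 35.300308, coefficient = 4
x_4 = 3.0000, f(x_4) = 81.000000, coefficient = 1

I ≈ (0.562500/3) × 259.107056 = 48.582573
Exact value: 48.552539
Error: 0.030034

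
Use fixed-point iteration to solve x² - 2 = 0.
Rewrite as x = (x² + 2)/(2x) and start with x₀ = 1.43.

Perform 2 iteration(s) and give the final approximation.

Equation: x² - 2 = 0
Fixed-point form: x = (x² + 2)/(2x)
x₀ = 1.43

x_1 = g(1.430000) = 1.414301
x_2 = g(1.414301) = 1.414214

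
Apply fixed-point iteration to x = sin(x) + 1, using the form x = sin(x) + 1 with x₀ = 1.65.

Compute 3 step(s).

Equation: x = sin(x) + 1
Fixed-point form: x = sin(x) + 1
x₀ = 1.65

x_1 = g(1.650000) = 1.996865
x_2 = g(1.996865) = 1.910598
x_3 = g(1.910598) = 1.942821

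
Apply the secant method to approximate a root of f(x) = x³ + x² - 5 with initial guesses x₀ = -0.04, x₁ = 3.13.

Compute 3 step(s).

f(x) = x³ + x² - 5
x₀ = -0.04, x₁ = 3.13

Secant formula: x_{n+1} = x_n - f(x_n)(x_n - x_{n-1})/(f(x_n) - f(x_{n-1}))

Iteration 1:
  f(-0.040000) = -4.998464
  f(3.130000) = 35.461197
  x_2 = 3.130000 - 35.461197×(3.130000 - (-0.040000))/(35.461197 - (-4.998464))
       = 0.351628
Iteration 2:
  f(3.130000) = 35.461197
  f(0.351628) = -4.832882
  x_3 = 0.351628 - (-4.832882)×(0.351628 - 3.130000)/(-4.832882 - 35.461197)
       = 0.684867
Iteration 3:
  f(0.351628) = -4.832882
  f(0.684867) = -4.209727
  x_4 = 0.684867 - (-4.209727)×(0.684867 - 0.351628)/(-4.209727 - (-4.832882))
       = 2.936061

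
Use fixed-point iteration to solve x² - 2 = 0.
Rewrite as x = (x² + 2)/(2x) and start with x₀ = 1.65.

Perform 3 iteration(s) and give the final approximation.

Equation: x² - 2 = 0
Fixed-point form: x = (x² + 2)/(2x)
x₀ = 1.65

x_1 = g(1.650000) = 1.431061
x_2 = g(1.431061) = 1.414313
x_3 = g(1.414313) = 1.414214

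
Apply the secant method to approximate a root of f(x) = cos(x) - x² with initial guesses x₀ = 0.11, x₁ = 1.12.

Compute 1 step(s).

f(x) = cos(x) - x²
x₀ = 0.11, x₁ = 1.12

Secant formula: x_{n+1} = x_n - f(x_n)(x_n - x_{n-1})/(f(x_n) - f(x_{n-1}))

Iteration 1:
  f(0.110000) = 0.981856
  f(1.120000) = -0.818718
  x_2 = 1.120000 - (-0.818718)×(1.120000 - 0.110000)/(-0.818718 - 0.981856)
       = 0.660755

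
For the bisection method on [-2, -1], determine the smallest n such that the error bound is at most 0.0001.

We need (b-a)/2^n ≤ 0.0001
(-1 - (-2))/2^n ≤ 0.0001
1/2^n ≤ 0.0001
2^n ≥ 10000
n ≥ log₂(10000) = 13.29
n ≥ 14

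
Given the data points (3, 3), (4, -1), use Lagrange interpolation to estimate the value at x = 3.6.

Lagrange interpolation formula:
P(x) = Σ yᵢ × Lᵢ(x)
where Lᵢ(x) = Π_{j≠i} (x - xⱼ)/(xᵢ - xⱼ)

L_0(3.6) = (3.6 - 4)/(3 - 4) = 0.400000
L_1(3.6) = (3.6 - 3)/(4 - 3) = 0.600000

P(3.6) = 3×L_0(3.6) + (-1)×L_1(3.6)
P(3.6) = 0.600000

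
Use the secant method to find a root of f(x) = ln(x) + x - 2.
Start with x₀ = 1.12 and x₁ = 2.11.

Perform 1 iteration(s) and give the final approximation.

f(x) = ln(x) + x - 2
x₀ = 1.12, x₁ = 2.11

Secant formula: x_{n+1} = x_n - f(x_n)(x_n - x_{n-1})/(f(x_n) - f(x_{n-1}))

Iteration 1:
  f(1.120000) = -0.766671
  f(2.110000) = 0.856688
  x_2 = 2.110000 - 0.856688×(2.110000 - 1.120000)/(0.856688 - (-0.766671))
       = 1.587552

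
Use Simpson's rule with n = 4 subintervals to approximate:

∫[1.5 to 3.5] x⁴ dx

f(x) = x⁴
a = 1.5, b = 3.5, n = 4
h = (b - a)/n = 0.500000

Simpson's rule: (h/3)[f(x₀) + 4f(x₁) + 2f(x₂) + ... + f(xₙ)]

x_0 = 1.5000, f(x_0) = 5.062500, coefficient = 1
x_1 = 2.0000, f(x_1) = 16.000000, coefficient = 4
x_2 = 2.5000, f(x_2) = 39.062500, coefficient = 2
x_3 = 3.0000, f(x_3) = 81.000000, coefficient = 4
x_4 = 3.5000, f(x_4) = 150.062500, coefficient = 1

I ≈ (0.500000/3) × 621.250000 = 103.541667
Exact value: 103.525000
Error: 0.016667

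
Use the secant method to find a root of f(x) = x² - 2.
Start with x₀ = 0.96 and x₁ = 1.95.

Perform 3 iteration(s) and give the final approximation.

f(x) = x² - 2
x₀ = 0.96, x₁ = 1.95

Secant formula: x_{n+1} = x_n - f(x_n)(x_n - x_{n-1})/(f(x_n) - f(x_{n-1}))

Iteration 1:
  f(0.960000) = -1.078400
  f(1.950000) = 1.802500
  x_2 = 1.950000 - 1.802500×(1.950000 - 0.960000)/(1.802500 - (-1.078400))
       = 1.330584
Iteration 2:
  f(1.950000) = 1.802500
  f(1.330584) = -0.229546
  x_3 = 1.330584 - (-0.229546)×(1.330584 - 1.950000)/(-0.229546 - 1.802500)
       = 1.400555
Iteration 3:
  f(1.330584) = -0.229546
  f(1.400555) = -0.038445
  x_4 = 1.400555 - (-0.038445)×(1.400555 - 1.330584)/(-0.038445 - (-0.229546))
       = 1.414632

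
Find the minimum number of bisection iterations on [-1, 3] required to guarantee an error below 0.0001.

We need (b-a)/2^n ≤ 0.0001
(3 - (-1))/2^n ≤ 0.0001
4/2^n ≤ 0.0001
2^n ≥ 40000
n ≥ log₂(40000) = 15.29
n ≥ 16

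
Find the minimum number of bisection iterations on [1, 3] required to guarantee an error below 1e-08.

We need (b-a)/2^n ≤ 1e-08
(3 - 1)/2^n ≤ 1e-08
2/2^n ≤ 1e-08
2^n ≥ 200000000
n ≥ log₂(200000000) = 27.58
n ≥ 28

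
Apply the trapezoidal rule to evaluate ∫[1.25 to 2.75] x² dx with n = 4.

f(x) = x²
a = 1.25, b = 2.75, n = 4
h = (b - a)/n = 0.375000

Trapezoidal rule: (h/2)[f(x₀) + 2f(x₁) + 2f(x₂) + ... + f(xₙ)]

x_0 = 1.2500, f(x_0) = 1.562500, coefficient = 1
x_1 = 1.6250, f(x_1) = 2.640625, coefficient = 2
x_2 = 2.0000, f(x_2) = 4.000000, coefficient = 2
x_3 = 2.3750, f(x_3) = 5.640625, coefficient = 2
x_4 = 2.7500, f(x_4) = 7.562500, coefficient = 1

I ≈ (0.375000/2) × 33.687500 = 6.316406
Exact value: 6.281250
Error: 0.035156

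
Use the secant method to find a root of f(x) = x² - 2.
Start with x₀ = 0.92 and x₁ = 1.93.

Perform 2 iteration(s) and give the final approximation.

f(x) = x² - 2
x₀ = 0.92, x₁ = 1.93

Secant formula: x_{n+1} = x_n - f(x_n)(x_n - x_{n-1})/(f(x_n) - f(x_{n-1}))

Iteration 1:
  f(0.920000) = -1.153600
  f(1.930000) = 1.724900
  x_2 = 1.930000 - 1.724900×(1.930000 - 0.920000)/(1.724900 - (-1.153600))
       = 1.324772
Iteration 2:
  f(1.930000) = 1.724900
  f(1.324772) = -0.244979
  x_3 = 1.324772 - (-0.244979)×(1.324772 - 1.930000)/(-0.244979 - 1.724900)
       = 1.400040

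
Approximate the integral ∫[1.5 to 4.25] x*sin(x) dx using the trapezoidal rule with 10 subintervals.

f(x) = x*sin(x)
a = 1.5, b = 4.25, n = 10
h = (b - a)/n = 0.275000

Trapezoidal rule: (h/2)[f(x₀) + 2f(x₁) + 2f(x₂) + ... + f(xₙ)]

x_0 = 1.5000, f(x_0) = 1.496242, coefficient = 1
x_1 = 1.7750, f(x_1) = 1.738120, coefficient = 2
x_2 = 2.0500, f(x_2) = 1.819093, coefficient = 2
x_3 = 2.3250, f(x_3) = 1.694500, coefficient = 2
x_4 = 2.6000, f(x_4) = 1.340304, coefficient = 2
x_5 = 2.8750, f(x_5) = 0.757407, coefficient = 2
x_6 = 3.1500, f(x_6) = -0.026483, coefficient = 2
x_7 = 3.4250, f(x_7) = -0.957728, coefficient = 2
x_8 = 3.7000, f(x_8) = -1.960394, coefficient = 2
x_9 = 3.9750, f(x_9) = -2.942401, coefficient = 2
x_10 = 4.2500, f(x_10) = -3.803705, coefficient = 1

I ≈ (0.275000/2) × 0.617374 = 0.084889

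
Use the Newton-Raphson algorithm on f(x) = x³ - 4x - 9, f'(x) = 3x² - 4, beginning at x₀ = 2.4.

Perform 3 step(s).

f(x) = x³ - 4x - 9
f'(x) = 3x² - 4
x₀ = 2.4

Newton-Raphson formula: x_{n+1} = x_n - f(x_n)/f'(x_n)

Iteration 1:
  f(2.400000) = -4.776000
  f'(2.400000) = 13.280000
  x_1 = 2.400000 - (-4.776000)/13.280000 = 2.759639
Iteration 2:
  f(2.759639) = 0.977763
  f'(2.759639) = 18.846815
  x_2 = 2.759639 - 0.977763/18.846815 = 2.707759
Iteration 3:
  f(2.707759) = 0.022143
  f'(2.707759) = 17.995878
  x_3 = 2.707759 - 0.022143/17.995878 = 2.706529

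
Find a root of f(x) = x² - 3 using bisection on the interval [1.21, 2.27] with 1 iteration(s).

f(x) = x² - 3
Initial interval: [1.21, 2.27]

Iteration 1:
  c_1 = (1.210000 + 2.270000)/2 = 1.740000
  f(c_1) = f(1.740000) = 0.027600
  f(a) × f(c) < 0, new interval: [1.210000, 1.740000]

After 1 iteration(s), the approximation is c_1 = 1.740000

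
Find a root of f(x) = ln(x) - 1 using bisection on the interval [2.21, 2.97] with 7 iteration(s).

f(x) = ln(x) - 1
Initial interval: [2.21, 2.97]

Iteration 1:
  c_1 = (2.210000 + 2.970000)/2 = 2.590000
  f(c_1) = f(2.590000) = -0.048342
  f(a) × f(c) ≥ 0, new interval: [2.590000, 2.970000]
Iteration 2:
  c_2 = (2.590000 + 2.970000)/2 = 2.780000
  f(c_2) = f(2.780000) = 0.022451
  f(a) × f(c) < 0, new interval: [2.590000, 2.780000]
Iteration 3:
  c_3 = (2.590000 + 2.780000)/2 = 2.685000
  f(c_3) = f(2.685000) = -0.012319
  f(a) × f(c) ≥ 0, new interval: [2.685000, 2.780000]
Iteration 4:
  c_4 = (2.685000 + 2.780000)/2 = 2.732500
  f(c_4) = f(2.732500) = 0.005217
  f(a) × f(c) < 0, new interval: [2.685000, 2.732500]
Iteration 5:
  c_5 = (2.685000 + 2.732500)/2 = 2.708750
  f(c_5) = f(2.708750) = -0.003513
  f(a) × f(c) ≥ 0, new interval: [2.708750, 2.732500]
Iteration 6:
  c_6 = (2.708750 + 2.732500)/2 = 2.720625
  f(c_6) = f(2.720625) = 0.000862
  f(a) × f(c) < 0, new interval: [2.708750, 2.720625]
Iteration 7:
  c_7 = (2.708750 + 2.720625)/2 = 2.714688
  f(c_7) = f(2.714688) = -0.001323
  f(a) × f(c) ≥ 0, new interval: [2.714688, 2.720625]

After 7 iteration(s), the approximation is c_7 = 2.714688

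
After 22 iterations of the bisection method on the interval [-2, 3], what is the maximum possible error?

Bisection error bound: |error| ≤ (b-a)/2^n
|error| ≤ (3 - (-2))/2^22 = 5/2^22
|error| ≤ 0.0000011921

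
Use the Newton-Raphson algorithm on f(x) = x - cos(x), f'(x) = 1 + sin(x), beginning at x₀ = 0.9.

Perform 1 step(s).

f(x) = x - cos(x)
f'(x) = 1 + sin(x)
x₀ = 0.9

Newton-Raphson formula: x_{n+1} = x_n - f(x_n)/f'(x_n)

Iteration 1:
  f(0.900000) = 0.278390
  f'(0.900000) = 1.783327
  x_1 = 0.900000 - 0.278390/1.783327 = 0.743893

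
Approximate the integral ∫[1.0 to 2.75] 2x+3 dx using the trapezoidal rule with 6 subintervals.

f(x) = 2x+3
a = 1.0, b = 2.75, n = 6
h = (b - a)/n = 0.291667

Trapezoidal rule: (h/2)[f(x₀) + 2f(x₁) + 2f(x₂) + ... + f(xₙ)]

x_0 = 1.0000, f(x_0) = 5.000000, coefficient = 1
x_1 = 1.2917, f(x_1) = 5.583333, coefficient = 2
x_2 = 1.5833, f(x_2) = 6.166667, coefficient = 2
x_3 = 1.8750, f(x_3) = 6.750000, coefficient = 2
x_4 = 2.1667, f(x_4) = 7.333333, coefficient = 2
x_5 = 2.4583, f(x_5) = 7.916667, coefficient = 2
x_6 = 2.7500, f(x_6) = 8.500000, coefficient = 1

I ≈ (0.291667/2) × 81.000000 = 11.812500
Exact value: 11.812500
Error: 0.000000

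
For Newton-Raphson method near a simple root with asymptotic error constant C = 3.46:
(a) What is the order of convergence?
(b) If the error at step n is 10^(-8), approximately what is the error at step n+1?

(a) Newton-Raphson has quadratic (order 2) convergence near simple roots.
    This means |e_{n+1}| ≈ C|e_n|².

(b) With |e_n| = 10^(-8) and C = 3.46:
    |e_{n+1}| ≈ 3.46 × (10^(-8))² = 3.46 × 10^(-16)

(a) 2 (quadratic); (b) |e_{n+1}| ≈ 3.460e-16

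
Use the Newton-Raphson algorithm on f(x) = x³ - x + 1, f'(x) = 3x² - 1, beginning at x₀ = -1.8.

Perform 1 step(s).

f(x) = x³ - x + 1
f'(x) = 3x² - 1
x₀ = -1.8

Newton-Raphson formula: x_{n+1} = x_n - f(x_n)/f'(x_n)

Iteration 1:
  f(-1.800000) = -3.032000
  f'(-1.800000) = 8.720000
  x_1 = -1.800000 - (-3.032000)/8.720000 = -1.452294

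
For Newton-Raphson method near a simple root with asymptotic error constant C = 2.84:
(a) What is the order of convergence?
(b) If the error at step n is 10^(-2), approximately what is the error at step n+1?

(a) Newton-Raphson has quadratic (order 2) convergence near simple roots.
    This means |e_{n+1}| ≈ C|e_n|².

(b) With |e_n| = 10^(-2) and C = 2.84:
    |e_{n+1}| ≈ 2.84 × (10^(-2))² = 2.84 × 10^(-4)

(a) 2 (quadratic); (b) |e_{n+1}| ≈ 2.840e-04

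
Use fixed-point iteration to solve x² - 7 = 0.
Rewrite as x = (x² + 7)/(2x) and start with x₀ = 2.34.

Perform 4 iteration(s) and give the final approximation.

Equation: x² - 7 = 0
Fixed-point form: x = (x² + 7)/(2x)
x₀ = 2.34

x_1 = g(2.340000) = 2.665726
x_2 = g(2.665726) = 2.645826
x_3 = g(2.645826) = 2.645751
x_4 = g(2.645751) = 2.645751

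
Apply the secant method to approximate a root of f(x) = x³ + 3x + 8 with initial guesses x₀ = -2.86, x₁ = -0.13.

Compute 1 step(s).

f(x) = x³ + 3x + 8
x₀ = -2.86, x₁ = -0.13

Secant formula: x_{n+1} = x_n - f(x_n)(x_n - x_{n-1})/(f(x_n) - f(x_{n-1}))

Iteration 1:
  f(-2.860000) = -23.973656
  f(-0.130000) = 7.607803
  x_2 = -0.130000 - 7.607803×(-0.130000 - (-2.860000))/(7.607803 - (-23.973656))
       = -0.787642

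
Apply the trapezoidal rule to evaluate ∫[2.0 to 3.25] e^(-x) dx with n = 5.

f(x) = e^(-x)
a = 2.0, b = 3.25, n = 5
h = (b - a)/n = 0.250000

Trapezoidal rule: (h/2)[f(x₀) + 2f(x₁) + 2f(x₂) + ... + f(xₙ)]

x_0 = 2.0000, f(x_0) = 0.135335, coefficient = 1
x_1 = 2.2500, f(x_1) = 0.105399, coefficient = 2
x_2 = 2.5000, f(x_2) = 0.082085, coefficient = 2
x_3 = 2.7500, f(x_3) = 0.063928, coefficient = 2
x_4 = 3.0000, f(x_4) = 0.049787, coefficient = 2
x_5 = 3.2500, f(x_5) = 0.038774, coefficient = 1

I ≈ (0.250000/2) × 0.776508 = 0.097063
Exact value: 0.096561
Error: 0.000502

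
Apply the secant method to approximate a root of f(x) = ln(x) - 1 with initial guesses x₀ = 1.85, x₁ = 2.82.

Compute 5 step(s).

f(x) = ln(x) - 1
x₀ = 1.85, x₁ = 2.82

Secant formula: x_{n+1} = x_n - f(x_n)(x_n - x_{n-1})/(f(x_n) - f(x_{n-1}))

Iteration 1:
  f(1.850000) = -0.384814
  f(2.820000) = 0.036737
  x_2 = 2.820000 - 0.036737×(2.820000 - 1.850000)/(0.036737 - (-0.384814))
       = 2.735468
Iteration 2:
  f(2.820000) = 0.036737
  f(2.735468) = 0.006302
  x_3 = 2.735468 - 0.006302×(2.735468 - 2.820000)/(0.006302 - 0.036737)
       = 2.717963
Iteration 3:
  f(2.735468) = 0.006302
  f(2.717963) = -0.000117
  x_4 = 2.717963 - (-0.000117)×(2.717963 - 2.735468)/(-0.000117 - 0.006302)
       = 2.718283
Iteration 4:
  f(2.717963) = -0.000117
  f(2.718283) = 0.000000
  x_5 = 2.718283 - 0.000000×(2.718283 - 2.717963)/(0.000000 - (-0.000117))
       = 2.718282
Iteration 5:
  f(2.718283) = 0.000000
  f(2.718282) = 0.000000
  x_6 = 2.718282 - 0.000000×(2.718282 - 2.718283)/(0.000000 - 0.000000)
       = 2.718282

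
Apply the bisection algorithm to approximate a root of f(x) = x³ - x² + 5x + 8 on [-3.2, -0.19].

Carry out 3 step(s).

f(x) = x³ - x² + 5x + 8
Initial interval: [-3.2, -0.19]

Iteration 1:
  c_1 = (-3.200000 + (-0.190000))/2 = -1.695000
  f(c_1) = f(-1.695000) = -8.217802
  f(a) × f(c) ≥ 0, new interval: [-1.695000, -0.190000]
Iteration 2:
  c_2 = (-1.695000 + (-0.190000))/2 = -0.942500
  f(c_2) = f(-0.942500) = 1.561965
  f(a) × f(c) < 0, new interval: [-1.695000, -0.942500]
Iteration 3:
  c_3 = (-1.695000 + (-0.942500))/2 = -1.318750
  f(c_3) = f(-1.318750) = -2.626292
  f(a) × f(c) ≥ 0, new interval: [-1.318750, -0.942500]

After 3 iteration(s), the approximation is c_3 = -1.318750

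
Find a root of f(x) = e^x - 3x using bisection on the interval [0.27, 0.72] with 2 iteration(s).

f(x) = e^x - 3x
Initial interval: [0.27, 0.72]

Iteration 1:
  c_1 = (0.270000 + 0.720000)/2 = 0.495000
  f(c_1) = f(0.495000) = 0.155498
  f(a) × f(c) ≥ 0, new interval: [0.495000, 0.720000]
Iteration 2:
  c_2 = (0.495000 + 0.720000)/2 = 0.607500
  f(c_2) = f(0.607500) = 0.013336
  f(a) × f(c) ≥ 0, new interval: [0.607500, 0.720000]

After 2 iteration(s), the approximation is c_2 = 0.607500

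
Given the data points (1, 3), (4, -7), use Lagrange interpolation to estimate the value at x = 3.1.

Lagrange interpolation formula:
P(x) = Σ yᵢ × Lᵢ(x)
where Lᵢ(x) = Π_{j≠i} (x - xⱼ)/(xᵢ - xⱼ)

L_0(3.1) = (3.1 - 4)/(1 - 4) = 0.300000
L_1(3.1) = (3.1 - 1)/(4 - 1) = 0.700000

P(3.1) = 3×L_0(3.1) + (-7)×L_1(3.1)
P(3.1) = -4.000000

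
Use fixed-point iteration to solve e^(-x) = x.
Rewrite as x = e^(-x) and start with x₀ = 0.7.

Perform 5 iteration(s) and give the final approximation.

Equation: e^(-x) = x
Fixed-point form: x = e^(-x)
x₀ = 0.7

x_1 = g(0.700000) = 0.496585
x_2 = g(0.496585) = 0.608605
x_3 = g(0.608605) = 0.544109
x_4 = g(0.544109) = 0.580359
x_5 = g(0.580359) = 0.559698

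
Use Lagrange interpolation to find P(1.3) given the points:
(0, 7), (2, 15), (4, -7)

Lagrange interpolation formula:
P(x) = Σ yᵢ × Lᵢ(x)
where Lᵢ(x) = Π_{j≠i} (x - xⱼ)/(xᵢ - xⱼ)

L_0(1.3) = (1.3 - 2)/(0 - 2) × (1.3 - 4)/(0 - 4) = 0.236250
L_1(1.3) = (1.3 - 0)/(2 - 0) × (1.3 - 4)/(2 - 4) = 0.877500
L_2(1.3) = (1.3 - 0)/(4 - 0) × (1.3 - 2)/(4 - 2) = -0.113750

P(1.3) = 7×L_0(1.3) + 15×L_1(1.3) + (-7)×L_2(1.3)
P(1.3) = 15.612500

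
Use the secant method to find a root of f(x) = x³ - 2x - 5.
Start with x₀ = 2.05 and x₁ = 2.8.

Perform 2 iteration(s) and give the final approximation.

f(x) = x³ - 2x - 5
x₀ = 2.05, x₁ = 2.8

Secant formula: x_{n+1} = x_n - f(x_n)(x_n - x_{n-1})/(f(x_n) - f(x_{n-1}))

Iteration 1:
  f(2.050000) = -0.484875
  f(2.800000) = 11.352000
  x_2 = 2.800000 - 11.352000×(2.800000 - 2.050000)/(11.352000 - (-0.484875))
       = 2.080722
Iteration 2:
  f(2.800000) = 11.352000
  f(2.080722) = -0.153154
  x_3 = 2.080722 - (-0.153154)×(2.080722 - 2.800000)/(-0.153154 - 11.352000)
       = 2.090297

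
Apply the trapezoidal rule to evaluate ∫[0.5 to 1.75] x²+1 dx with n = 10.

f(x) = x²+1
a = 0.5, b = 1.75, n = 10
h = (b - a)/n = 0.125000

Trapezoidal rule: (h/2)[f(x₀) + 2f(x₁) + 2f(x₂) + ... + f(xₙ)]

x_0 = 0.5000, f(x_0) = 1.250000, coefficient = 1
x_1 = 0.6250, f(x_1) = 1.390625, coefficient = 2
x_2 = 0.7500, f(x_2) = 1.562500, coefficient = 2
x_3 = 0.8750, f(x_3) = 1.765625, coefficient = 2
x_4 = 1.0000, f(x_4) = 2.000000, coefficient = 2
x_5 = 1.1250, f(x_5) = 2.265625, coefficient = 2
x_6 = 1.2500, f(x_6) = 2.562500, coefficient = 2
x_7 = 1.3750, f(x_7) = 2.890625, coefficient = 2
x_8 = 1.5000, f(x_8) = 3.250000, coefficient = 2
x_9 = 1.6250, f(x_9) = 3.640625, coefficient = 2
x_10 = 1.7500, f(x_10) = 4.062500, coefficient = 1

I ≈ (0.125000/2) × 47.968750 = 2.998047
Exact value: 2.994792
Error: 0.003255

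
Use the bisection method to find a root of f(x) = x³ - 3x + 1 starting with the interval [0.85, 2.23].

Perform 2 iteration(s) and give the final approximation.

f(x) = x³ - 3x + 1
Initial interval: [0.85, 2.23]

Iteration 1:
  c_1 = (0.850000 + 2.230000)/2 = 1.540000
  f(c_1) = f(1.540000) = 0.032264
  f(a) × f(c) < 0, new interval: [0.850000, 1.540000]
Iteration 2:
  c_2 = (0.850000 + 1.540000)/2 = 1.195000
  f(c_2) = f(1.195000) = -0.878510
  f(a) × f(c) ≥ 0, new interval: [1.195000, 1.540000]

After 2 iteration(s), the approximation is c_2 = 1.195000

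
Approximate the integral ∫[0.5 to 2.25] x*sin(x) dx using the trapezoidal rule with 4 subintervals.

f(x) = x*sin(x)
a = 0.5, b = 2.25, n = 4
h = (b - a)/n = 0.437500

Trapezoidal rule: (h/2)[f(x₀) + 2f(x₁) + 2f(x₂) + ... + f(xₙ)]

x_0 = 0.5000, f(x_0) = 0.239713, coefficient = 1
x_1 = 0.9375, f(x_1) = 0.755701, coefficient = 2
x_2 = 1.3750, f(x_2) = 1.348728, coefficient = 2
x_3 = 1.8125, f(x_3) = 1.759814, coefficient = 2
x_4 = 2.2500, f(x_4) = 1.750665, coefficient = 1

I ≈ (0.437500/2) × 9.718862 = 2.126001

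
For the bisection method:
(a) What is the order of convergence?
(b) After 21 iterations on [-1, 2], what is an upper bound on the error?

(a) Bisection has linear (order 1) convergence; the error is halved each step.

(b) Error bound = (b-a)/2^n = (2 - (-1))/2^{21}
    = 3/2^{21}

(a) 1 (linear); (b) error ≤ 1.43e-06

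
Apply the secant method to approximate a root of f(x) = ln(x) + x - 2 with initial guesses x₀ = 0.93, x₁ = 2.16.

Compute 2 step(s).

f(x) = ln(x) + x - 2
x₀ = 0.93, x₁ = 2.16

Secant formula: x_{n+1} = x_n - f(x_n)(x_n - x_{n-1})/(f(x_n) - f(x_{n-1}))

Iteration 1:
  f(0.930000) = -1.142571
  f(2.160000) = 0.930108
  x_2 = 2.160000 - 0.930108×(2.160000 - 0.930000)/(0.930108 - (-1.142571))
       = 1.608041
Iteration 2:
  f(2.160000) = 0.930108
  f(1.608041) = 0.083058
  x_3 = 1.608041 - 0.083058×(1.608041 - 2.160000)/(0.083058 - 0.930108)
       = 1.553919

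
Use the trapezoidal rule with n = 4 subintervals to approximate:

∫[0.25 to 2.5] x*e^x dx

f(x) = x*e^x
a = 0.25, b = 2.5, n = 4
h = (b - a)/n = 0.562500

Trapezoidal rule: (h/2)[f(x₀) + 2f(x₁) + 2f(x₂) + ... + f(xₙ)]

x_0 = 0.2500, f(x_0) = 0.321006, coefficient = 1
x_1 = 0.8125, f(x_1) = 1.830997, coefficient = 2
x_2 = 1.3750, f(x_2) = 5.438230, coefficient = 2
x_3 = 1.9375, f(x_3) = 13.448916, coefficient = 2
x_4 = 2.5000, f(x_4) = 30.456235, coefficient = 1

I ≈ (0.562500/2) × 72.213528 = 20.310055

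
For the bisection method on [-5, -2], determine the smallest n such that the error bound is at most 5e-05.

We need (b-a)/2^n ≤ 5e-05
(-2 - (-5))/2^n ≤ 5e-05
3/2^n ≤ 5e-05
2^n ≥ 60000
n ≥ log₂(60000) = 15.87
n ≥ 16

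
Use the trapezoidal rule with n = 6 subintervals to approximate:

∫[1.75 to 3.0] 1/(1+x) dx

f(x) = 1/(1+x)
a = 1.75, b = 3.0, n = 6
h = (b - a)/n = 0.208333

Trapezoidal rule: (h/2)[f(x₀) + 2f(x₁) + 2f(x₂) + ... + f(xₙ)]

x_0 = 1.7500, f(x_0) = 0.363636, coefficient = 1
x_1 = 1.9583, f(x_1) = 0.338028, coefficient = 2
x_2 = 2.1667, f(x_2) = 0.315789, coefficient = 2
x_3 = 2.3750, f(x_3) = 0.296296, coefficient = 2
x_4 = 2.5833, f(x_4) = 0.279070, coefficient = 2
x_5 = 2.7917, f(x_5) = 0.263736, coefficient = 2
x_6 = 3.0000, f(x_6) = 0.250000, coefficient = 1

I ≈ (0.208333/2) × 3.599476 = 0.374945
Exact value: 0.374693
Error: 0.000252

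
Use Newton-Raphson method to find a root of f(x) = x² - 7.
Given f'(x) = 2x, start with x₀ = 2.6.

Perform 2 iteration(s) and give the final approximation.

f(x) = x² - 7
f'(x) = 2x
x₀ = 2.6

Newton-Raphson formula: x_{n+1} = x_n - f(x_n)/f'(x_n)

Iteration 1:
  f(2.600000) = -0.240000
  f'(2.600000) = 5.200000
  x_1 = 2.600000 - (-0.240000)/5.200000 = 2.646154
Iteration 2:
  f(2.646154) = 0.002130
  f'(2.646154) = 5.292308
  x_2 = 2.646154 - 0.002130/5.292308 = 2.645751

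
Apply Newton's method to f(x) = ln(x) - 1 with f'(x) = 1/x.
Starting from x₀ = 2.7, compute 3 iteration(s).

f(x) = ln(x) - 1
f'(x) = 1/x
x₀ = 2.7

Newton-Raphson formula: x_{n+1} = x_n - f(x_n)/f'(x_n)

Iteration 1:
  f(2.700000) = -0.006748
  f'(2.700000) = 0.370370
  x_1 = 2.700000 - (-0.006748)/0.370370 = 2.718220
Iteration 2:
  f(2.718220) = -0.000023
  f'(2.718220) = 0.367888
  x_2 = 2.718220 - (-0.000023)/0.367888 = 2.718282
Iteration 3:
  f(2.718282) = 0.000000
  f'(2.718282) = 0.367879
  x_3 = 2.718282 - 0.000000/0.367879 = 2.718282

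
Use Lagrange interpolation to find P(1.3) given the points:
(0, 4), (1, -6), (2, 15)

Lagrange interpolation formula:
P(x) = Σ yᵢ × Lᵢ(x)
where Lᵢ(x) = Π_{j≠i} (x - xⱼ)/(xᵢ - xⱼ)

L_0(1.3) = (1.3 - 1)/(0 - 1) × (1.3 - 2)/(0 - 2) = -0.105000
L_1(1.3) = (1.3 - 0)/(1 - 0) × (1.3 - 2)/(1 - 2) = 0.910000
L_2(1.3) = (1.3 - 0)/(2 - 0) × (1.3 - 1)/(2 - 1) = 0.195000

P(1.3) = 4×L_0(1.3) + (-6)×L_1(1.3) + 15×L_2(1.3)
P(1.3) = -2.955000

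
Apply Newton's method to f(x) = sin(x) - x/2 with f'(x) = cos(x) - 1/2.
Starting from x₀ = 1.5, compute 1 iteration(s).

f(x) = sin(x) - x/2
f'(x) = cos(x) - 1/2
x₀ = 1.5

Newton-Raphson formula: x_{n+1} = x_n - f(x_n)/f'(x_n)

Iteration 1:
  f(1.500000) = 0.247495
  f'(1.500000) = -0.429263
  x_1 = 1.500000 - 0.247495/(-0.429263) = 2.076558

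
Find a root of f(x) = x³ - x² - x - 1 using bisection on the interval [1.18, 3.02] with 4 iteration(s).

f(x) = x³ - x² - x - 1
Initial interval: [1.18, 3.02]

Iteration 1:
  c_1 = (1.180000 + 3.020000)/2 = 2.100000
  f(c_1) = f(2.100000) = 1.751000
  f(a) × f(c) < 0, new interval: [1.180000, 2.100000]
Iteration 2:
  c_2 = (1.180000 + 2.100000)/2 = 1.640000
  f(c_2) = f(1.640000) = -0.918656
  f(a) × f(c) ≥ 0, new interval: [1.640000, 2.100000]
Iteration 3:
  c_3 = (1.640000 + 2.100000)/2 = 1.870000
  f(c_3) = f(1.870000) = 0.172303
  f(a) × f(c) < 0, new interval: [1.640000, 1.870000]
Iteration 4:
  c_4 = (1.640000 + 1.870000)/2 = 1.755000
  f(c_4) = f(1.755000) = -0.429581
  f(a) × f(c) ≥ 0, new interval: [1.755000, 1.870000]

After 4 iteration(s), the approximation is c_4 = 1.755000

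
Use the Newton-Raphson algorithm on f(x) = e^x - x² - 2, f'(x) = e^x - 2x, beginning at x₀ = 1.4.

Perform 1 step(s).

f(x) = e^x - x² - 2
f'(x) = e^x - 2x
x₀ = 1.4

Newton-Raphson formula: x_{n+1} = x_n - f(x_n)/f'(x_n)

Iteration 1:
  f(1.400000) = 0.095200
  f'(1.400000) = 1.255200
  x_1 = 1.400000 - 0.095200/1.255200 = 1.324156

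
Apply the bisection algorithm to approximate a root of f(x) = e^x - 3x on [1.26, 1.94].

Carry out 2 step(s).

f(x) = e^x - 3x
Initial interval: [1.26, 1.94]

Iteration 1:
  c_1 = (1.260000 + 1.940000)/2 = 1.600000
  f(c_1) = f(1.600000) = 0.153032
  f(a) × f(c) < 0, new interval: [1.260000, 1.600000]
Iteration 2:
  c_2 = (1.260000 + 1.600000)/2 = 1.430000
  f(c_2) = f(1.430000) = -0.111301
  f(a) × f(c) ≥ 0, new interval: [1.430000, 1.600000]

After 2 iteration(s), the approximation is c_2 = 1.430000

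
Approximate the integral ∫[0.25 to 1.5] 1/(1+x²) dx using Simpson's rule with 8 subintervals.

f(x) = 1/(1+x²)
a = 0.25, b = 1.5, n = 8
h = (b - a)/n = 0.156250

Simpson's rule: (h/3)[f(x₀) + 4f(x₁) + 2f(x₂) + ... + f(xₙ)]

x_0 = 0.2500, f(x_0) = 0.941176, coefficient = 1
x_1 = 0.4062, f(x_1) = 0.858340, coefficient = 4
x_2 = 0.5625, f(x_2) = 0.759644, coefficient = 2
x_3 = 0.7188, f(x_3) = 0.659369, coefficient = 4
x_4 = 0.8750, f(x_4) = 0.566372, coefficient = 2
x_5 = 1.0312, f(x_5) = 0.484619, coefficient = 4
x_6 = 1.1875, f(x_6) = 0.414911, coefficient = 2
x_7 = 1.3438, f(x_7) = 0.356422, coefficient = 4
x_8 = 1.5000, f(x_8) = 0.307692, coefficient = 1

I ≈ (0.156250/3) × 14.165722 = 0.737798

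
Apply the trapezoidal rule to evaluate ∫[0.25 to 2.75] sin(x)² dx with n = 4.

f(x) = sin(x)²
a = 0.25, b = 2.75, n = 4
h = (b - a)/n = 0.625000

Trapezoidal rule: (h/2)[f(x₀) + 2f(x₁) + 2f(x₂) + ... + f(xₙ)]

x_0 = 0.2500, f(x_0) = 0.061209, coefficient = 1
x_1 = 0.8750, f(x_1) = 0.589123, coefficient = 2
x_2 = 1.5000, f(x_2) = 0.994996, coefficient = 2
x_3 = 2.1250, f(x_3) = 0.723044, coefficient = 2
x_4 = 2.7500, f(x_4) = 0.145665, coefficient = 1

I ≈ (0.625000/2) × 4.821200 = 1.506625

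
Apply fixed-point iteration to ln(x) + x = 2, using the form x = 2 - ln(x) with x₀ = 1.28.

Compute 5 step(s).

Equation: ln(x) + x = 2
Fixed-point form: x = 2 - ln(x)
x₀ = 1.28

x_1 = g(1.280000) = 1.753140
x_2 = g(1.753140) = 1.438592
x_3 = g(1.438592) = 1.636335
x_4 = g(1.636335) = 1.507541
x_5 = g(1.507541) = 1.589520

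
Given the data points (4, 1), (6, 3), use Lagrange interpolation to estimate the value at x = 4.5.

Lagrange interpolation formula:
P(x) = Σ yᵢ × Lᵢ(x)
where Lᵢ(x) = Π_{j≠i} (x - xⱼ)/(xᵢ - xⱼ)

L_0(4.5) = (4.5 - 6)/(4 - 6) = 0.750000
L_1(4.5) = (4.5 - 4)/(6 - 4) = 0.250000

P(4.5) = 1×L_0(4.5) + 3×L_1(4.5)
P(4.5) = 1.500000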